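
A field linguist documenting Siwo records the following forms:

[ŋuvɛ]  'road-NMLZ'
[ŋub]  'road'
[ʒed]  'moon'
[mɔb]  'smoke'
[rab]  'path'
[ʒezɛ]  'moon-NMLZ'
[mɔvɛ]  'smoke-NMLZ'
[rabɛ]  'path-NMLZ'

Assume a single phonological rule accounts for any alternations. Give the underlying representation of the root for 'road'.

In [ŋub] and [ŋuvɛ] the final segment of 'road' alternates: [b] ~ [v].
But 'path' keeps [b] in both environments ([rab], [rabɛ]), so there is no rule changing /b/ to [v] before the NMLZ suffix.
The underlying segment must be /v/; voiced fricatives become stops word-finally, yielding [b] there.
Hence 'road' is /ŋuv/ underlyingly.

/ŋuv/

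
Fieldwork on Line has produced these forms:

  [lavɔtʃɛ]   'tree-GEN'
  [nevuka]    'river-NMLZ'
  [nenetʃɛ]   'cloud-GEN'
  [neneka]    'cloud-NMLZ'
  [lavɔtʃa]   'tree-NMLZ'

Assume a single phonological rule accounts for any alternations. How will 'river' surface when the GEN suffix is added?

[nevutʃɛ]

The stem for 'cloud' ends in [k] in [neneka] but [tʃ] in [nenetʃɛ].
The stem 'tree' ([lavɔtʃa], [lavɔtʃɛ]) shows [tʃ] unchanged in both environments, so [tʃ] cannot be basic with [k] derived before the NMLZ suffix.
Therefore /k/ is basic and [tʃ] is derived by palatalization before a front vowel (/k/ becomes palato-alveolar [tʃ] before a front vowel).
From [nevuka] the stem 'river' is /nevuk/; before a front vowel this yields [nevutʃɛ].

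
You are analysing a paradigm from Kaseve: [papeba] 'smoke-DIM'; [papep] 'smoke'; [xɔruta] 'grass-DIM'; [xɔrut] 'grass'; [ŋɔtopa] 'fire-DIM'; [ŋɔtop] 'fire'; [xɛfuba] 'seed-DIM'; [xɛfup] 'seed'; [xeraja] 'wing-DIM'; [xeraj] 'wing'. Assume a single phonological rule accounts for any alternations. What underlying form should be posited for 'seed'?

'seed' shows [b] ~ [p] at the end of the stem ([xɛfuba] vs [xɛfup]).
Compare 'fire', with invariant [p] in [ŋɔtopa] and [ŋɔtop]: an analysis with underlying /p/ and a rule producing [b] before the DIM suffix would wrongly predict alternation here too.
The underlying segment must be /b/; voiced obstruents become voiceless word-finally, yielding [p] there.
Hence 'seed' is /xɛfub/ underlyingly.

/xɛfub/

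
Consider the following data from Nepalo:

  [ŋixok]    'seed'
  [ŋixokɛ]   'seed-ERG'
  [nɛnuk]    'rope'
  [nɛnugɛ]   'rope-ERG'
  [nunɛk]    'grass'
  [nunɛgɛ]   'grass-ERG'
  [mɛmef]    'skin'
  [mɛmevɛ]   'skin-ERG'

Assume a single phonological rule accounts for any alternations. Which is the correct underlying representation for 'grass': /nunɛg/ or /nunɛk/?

'grass' shows [k] ~ [g] at the end of the stem ([nunɛk] vs [nunɛgɛ]).
Compare 'seed', with invariant [k] in [ŋixok] and [ŋixokɛ]: an analysis with underlying /k/ and a rule producing [g] before the ERG suffix would wrongly predict alternation here too.
Therefore /g/ is basic and [k] is derived by word-final obstruent devoicing (voiced obstruents become voiceless word-finally).

/nunɛg/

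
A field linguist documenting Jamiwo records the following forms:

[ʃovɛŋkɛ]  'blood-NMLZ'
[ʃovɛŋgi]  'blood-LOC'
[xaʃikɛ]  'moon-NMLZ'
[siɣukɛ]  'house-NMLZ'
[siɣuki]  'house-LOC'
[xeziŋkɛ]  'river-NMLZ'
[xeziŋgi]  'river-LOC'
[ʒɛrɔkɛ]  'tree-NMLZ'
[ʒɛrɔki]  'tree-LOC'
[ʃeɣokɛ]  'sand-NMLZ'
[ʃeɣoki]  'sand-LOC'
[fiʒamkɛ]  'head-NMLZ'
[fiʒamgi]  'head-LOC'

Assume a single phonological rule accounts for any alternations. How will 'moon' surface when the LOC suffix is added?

The LOC morpheme has two allomorphs, [-gi] and [-ki].
The NMLZ suffix, which begins with [k], is invariant after every stem; so [k] is not altered by any rule here.
So the underlying form is /-gi/, and voiced stops become voiceless after a vowel.
After 'moon', which ends in a vowel, the suffix surfaces as [-ki], giving [xaʃiki].

[xaʃiki]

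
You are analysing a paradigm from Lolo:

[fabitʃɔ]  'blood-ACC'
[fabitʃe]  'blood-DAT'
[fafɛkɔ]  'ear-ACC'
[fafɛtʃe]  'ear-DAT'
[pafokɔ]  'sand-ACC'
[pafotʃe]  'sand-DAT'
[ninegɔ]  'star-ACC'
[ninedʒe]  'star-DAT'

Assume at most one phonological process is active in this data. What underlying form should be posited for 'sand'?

/pafok/

The stem for 'sand' ends in [k] in [pafokɔ] but [tʃ] in [pafotʃe].
The stem 'blood' ([fabitʃɔ], [fabitʃe]) shows [tʃ] unchanged in both environments, so [tʃ] cannot be basic with [k] derived before the ACC suffix.
So /k/ is underlying, and a rule of palatalization before a front vowel — /k/ and /g/ become palato-alveolar [tʃ] and [dʒ] before a front vowel — gives [tʃ].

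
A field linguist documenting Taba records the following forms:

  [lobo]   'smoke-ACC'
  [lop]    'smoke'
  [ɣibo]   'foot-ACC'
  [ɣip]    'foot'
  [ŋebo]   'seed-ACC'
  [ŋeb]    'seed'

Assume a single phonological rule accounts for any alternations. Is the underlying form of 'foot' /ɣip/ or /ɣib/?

In [ɣibo] and [ɣip] the final segment of 'foot' alternates: [b] ~ [p].
Compare 'seed', with invariant [b] in [ŋebo] and [ŋeb]: an analysis with underlying /b/ and a rule producing [p] in isolation would wrongly predict alternation here too.
The underlying segment must be /p/; voiceless stops become voiced between vowels, yielding [b] there.

/ɣip/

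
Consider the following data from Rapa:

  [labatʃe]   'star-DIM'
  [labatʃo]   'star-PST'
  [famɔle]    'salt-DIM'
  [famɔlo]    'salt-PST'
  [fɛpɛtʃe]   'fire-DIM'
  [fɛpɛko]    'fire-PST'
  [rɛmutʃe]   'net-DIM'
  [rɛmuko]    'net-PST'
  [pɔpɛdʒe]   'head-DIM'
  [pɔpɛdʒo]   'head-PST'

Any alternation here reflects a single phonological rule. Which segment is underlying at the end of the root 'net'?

The stem for 'net' ends in [tʃ] in [rɛmutʃe] but [k] in [rɛmuko].
But 'star' keeps [tʃ] in both environments ([labatʃe], [labatʃo]), so there is no rule changing /tʃ/ to [k] before the PST suffix.
So /k/ is underlying, and a rule of palatalization before a front vowel — /k/ becomes palato-alveolar [tʃ] before a front vowel — gives [tʃ].

/k/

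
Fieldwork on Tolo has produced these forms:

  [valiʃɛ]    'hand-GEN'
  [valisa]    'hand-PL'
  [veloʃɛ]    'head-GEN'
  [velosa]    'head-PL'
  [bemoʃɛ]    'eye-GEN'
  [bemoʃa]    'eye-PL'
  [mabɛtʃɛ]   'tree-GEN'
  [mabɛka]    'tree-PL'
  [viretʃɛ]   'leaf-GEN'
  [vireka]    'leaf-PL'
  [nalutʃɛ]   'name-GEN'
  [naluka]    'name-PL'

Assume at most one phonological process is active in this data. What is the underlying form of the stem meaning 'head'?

In [veloʃɛ] and [velosa] the final segment of 'head' alternates: [ʃ] ~ [s].
If /ʃ/ were underlying and a rule turned it into [s] before the PL suffix, 'eye' would also alternate; but it has [ʃ] in both [bemoʃɛ] and [bemoʃa].
Therefore /s/ is basic and [ʃ] is derived by palatalization before a front vowel (/k/ and /s/ become palato-alveolar [tʃ] and [ʃ] before a front vowel).

/velos/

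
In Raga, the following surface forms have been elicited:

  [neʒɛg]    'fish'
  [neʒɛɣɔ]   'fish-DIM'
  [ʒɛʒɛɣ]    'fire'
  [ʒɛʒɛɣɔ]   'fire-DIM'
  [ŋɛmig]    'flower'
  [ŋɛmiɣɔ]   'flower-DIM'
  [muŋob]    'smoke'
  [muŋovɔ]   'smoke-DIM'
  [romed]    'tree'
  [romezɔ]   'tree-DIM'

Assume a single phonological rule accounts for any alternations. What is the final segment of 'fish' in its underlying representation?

The root 'fish' surfaces as [neʒɛg] and [neʒɛɣɔ], with a stem-final [g] ~ [ɣ] alternation.
If /ɣ/ were underlying and a rule turned it into [g] in isolation, 'fire' would also alternate; but it has [ɣ] in both [ʒɛʒɛɣ] and [ʒɛʒɛɣɔ].
Therefore /g/ is basic and [ɣ] is derived by intervocalic spirantization (voiced stops become fricatives between vowels).

/g/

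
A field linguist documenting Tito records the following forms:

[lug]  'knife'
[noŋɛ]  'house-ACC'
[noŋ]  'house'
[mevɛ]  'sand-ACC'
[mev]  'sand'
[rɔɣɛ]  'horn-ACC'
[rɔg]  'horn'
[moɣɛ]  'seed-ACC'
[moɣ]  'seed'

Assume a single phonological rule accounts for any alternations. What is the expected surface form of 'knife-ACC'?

[luɣɛ]

'horn' shows [ɣ] ~ [g] at the end of the stem ([rɔɣɛ] vs [rɔg]).
Compare 'seed', with invariant [ɣ] in [moɣɛ] and [moɣ]: an analysis with underlying /ɣ/ and a rule producing [g] in isolation would wrongly predict alternation here too.
Therefore /g/ is basic and [ɣ] is derived by intervocalic spirantization (voiced stops become fricatives between vowels).
The one attested form of 'knife', [lug], shows underlying /lug/. Applying the same rule between vowels gives [luɣɛ].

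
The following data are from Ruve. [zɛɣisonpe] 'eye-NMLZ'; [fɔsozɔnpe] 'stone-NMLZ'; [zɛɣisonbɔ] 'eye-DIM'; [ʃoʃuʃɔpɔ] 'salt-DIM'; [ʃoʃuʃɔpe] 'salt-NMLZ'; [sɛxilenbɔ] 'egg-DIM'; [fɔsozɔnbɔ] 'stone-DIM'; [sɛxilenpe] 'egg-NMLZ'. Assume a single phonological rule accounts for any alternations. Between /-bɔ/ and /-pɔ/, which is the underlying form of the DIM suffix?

The DIM morpheme has two allomorphs, [-bɔ] and [-pɔ].
The NMLZ suffix, which begins with [p], is invariant after every stem; so [p] is not altered by any rule here.
So the underlying form is /-bɔ/, and voiced stops become voiceless after a vowel.

/-bɔ/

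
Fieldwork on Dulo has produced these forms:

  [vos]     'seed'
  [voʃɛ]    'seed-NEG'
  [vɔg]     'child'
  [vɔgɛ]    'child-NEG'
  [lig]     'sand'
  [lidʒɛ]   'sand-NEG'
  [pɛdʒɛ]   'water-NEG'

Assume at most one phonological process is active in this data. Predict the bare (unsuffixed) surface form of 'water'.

[pɛg]

In [lig] and [lidʒɛ] the final segment of 'sand' alternates: [g] ~ [dʒ].
But 'child' keeps [g] in both environments ([vɔg], [vɔgɛ]), so there is no rule changing /g/ to [dʒ] before the NEG suffix.
So /dʒ/ is underlying, and a rule of depalatalization — palato-alveolar /dʒ/ and /ʃ/ become [g] and [s] when no front vowel follows — gives [g].
From [pɛdʒɛ] the stem 'water' is /pɛdʒ/; when no front vowel follows this yields [pɛg].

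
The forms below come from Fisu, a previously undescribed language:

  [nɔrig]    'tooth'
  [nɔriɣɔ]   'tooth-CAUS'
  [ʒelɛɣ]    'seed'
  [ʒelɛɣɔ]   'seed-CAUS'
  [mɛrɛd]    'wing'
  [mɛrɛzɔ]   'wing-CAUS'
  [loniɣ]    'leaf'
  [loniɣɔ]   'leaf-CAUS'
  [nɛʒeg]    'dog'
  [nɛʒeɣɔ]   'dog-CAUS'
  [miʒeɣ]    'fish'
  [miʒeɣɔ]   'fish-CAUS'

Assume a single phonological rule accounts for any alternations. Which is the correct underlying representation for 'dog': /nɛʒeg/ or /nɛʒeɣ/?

The stem for 'dog' ends in [g] in [nɛʒeg] but [ɣ] in [nɛʒeɣɔ].
But 'leaf' keeps [ɣ] in both environments ([loniɣ], [loniɣɔ]), so there is no rule changing /ɣ/ to [g] in isolation.
So /g/ is underlying, and a rule of intervocalic spirantization — voiced stops become fricatives between vowels — gives [ɣ].

/nɛʒeg/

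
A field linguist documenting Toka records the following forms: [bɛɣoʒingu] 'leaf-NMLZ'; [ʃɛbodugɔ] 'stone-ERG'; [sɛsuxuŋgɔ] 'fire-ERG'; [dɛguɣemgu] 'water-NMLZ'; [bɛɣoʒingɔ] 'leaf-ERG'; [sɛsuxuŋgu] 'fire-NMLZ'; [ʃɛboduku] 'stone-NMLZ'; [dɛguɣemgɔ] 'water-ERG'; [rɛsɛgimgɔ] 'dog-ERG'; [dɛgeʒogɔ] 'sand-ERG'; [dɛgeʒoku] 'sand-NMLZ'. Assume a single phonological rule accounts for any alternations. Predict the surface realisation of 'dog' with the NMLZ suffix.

The NMLZ suffix surfaces as [-gu] and [-ku], depending on the final segment of the stem.
By contrast the ERG suffix keeps its initial [g] throughout — that segment must be underlying.
So the underlying form is /-ku/, and voiceless stops become voiced after a nasal.
After 'dog', which ends in a nasal, the suffix surfaces as [-gu], giving [rɛsɛgimgu].

[rɛsɛgimgu]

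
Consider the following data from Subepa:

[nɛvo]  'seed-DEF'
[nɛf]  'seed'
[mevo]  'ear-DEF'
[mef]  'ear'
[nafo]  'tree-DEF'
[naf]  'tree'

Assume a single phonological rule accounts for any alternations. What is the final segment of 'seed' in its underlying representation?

/v/

The stem for 'seed' ends in [v] in [nɛvo] but [f] in [nɛf].
Compare 'tree', with invariant [f] in [nafo] and [naf]: an analysis with underlying /f/ and a rule producing [v] before the DEF suffix would wrongly predict alternation here too.
The underlying segment must be /v/; voiced obstruents become voiceless word-finally, yielding [f] there.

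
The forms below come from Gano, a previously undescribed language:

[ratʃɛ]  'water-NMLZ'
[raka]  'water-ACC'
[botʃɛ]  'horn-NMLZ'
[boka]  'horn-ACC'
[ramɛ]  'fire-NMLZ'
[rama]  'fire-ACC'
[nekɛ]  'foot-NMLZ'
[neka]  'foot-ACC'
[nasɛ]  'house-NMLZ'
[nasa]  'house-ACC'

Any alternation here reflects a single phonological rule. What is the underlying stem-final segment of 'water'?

The root 'water' surfaces as [ratʃɛ] and [raka], with a stem-final [tʃ] ~ [k] alternation.
But 'foot' keeps [k] in both environments ([nekɛ], [neka]), so there is no rule changing /k/ to [tʃ] before the NMLZ suffix.
The alternation reflects depalatalization: palato-alveolar /tʃ/ becomes [k] when no front vowel follows. /tʃ/ is underlying.

/tʃ/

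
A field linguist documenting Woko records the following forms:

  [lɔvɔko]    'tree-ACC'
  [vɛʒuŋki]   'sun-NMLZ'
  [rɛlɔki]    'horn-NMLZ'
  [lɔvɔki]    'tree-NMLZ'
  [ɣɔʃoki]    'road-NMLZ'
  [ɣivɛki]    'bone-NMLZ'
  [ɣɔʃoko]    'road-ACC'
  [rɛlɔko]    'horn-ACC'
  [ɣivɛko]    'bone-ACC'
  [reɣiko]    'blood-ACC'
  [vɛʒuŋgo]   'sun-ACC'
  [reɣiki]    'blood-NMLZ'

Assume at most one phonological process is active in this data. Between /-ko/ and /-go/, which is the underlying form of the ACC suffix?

The ACC morpheme has two allomorphs, [-go] and [-ko].
By contrast the NMLZ suffix keeps its initial [k] throughout — that segment must be underlying.
The ACC suffix is therefore /-go/ underlyingly, with post-vocalic devoicing: voiced stops become voiceless after a vowel.

/-go/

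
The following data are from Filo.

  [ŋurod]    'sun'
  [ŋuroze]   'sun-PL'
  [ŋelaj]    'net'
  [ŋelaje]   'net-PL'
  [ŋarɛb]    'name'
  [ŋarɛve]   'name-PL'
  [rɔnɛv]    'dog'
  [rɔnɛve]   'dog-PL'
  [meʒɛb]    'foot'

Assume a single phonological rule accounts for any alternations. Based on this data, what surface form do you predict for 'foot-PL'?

The root 'name' surfaces as [ŋarɛb] and [ŋarɛve], with a stem-final [b] ~ [v] alternation.
Compare 'dog', with invariant [v] in [rɔnɛv] and [rɔnɛve]: an analysis with underlying /v/ and a rule producing [b] in isolation would wrongly predict alternation here too.
So /b/ is underlying, and a rule of intervocalic spirantization — voiced stops become fricatives between vowels — gives [v].
The one attested form of 'foot', [meʒɛb], shows underlying /meʒɛb/. Applying the same rule between vowels gives [meʒɛve].

[meʒɛve]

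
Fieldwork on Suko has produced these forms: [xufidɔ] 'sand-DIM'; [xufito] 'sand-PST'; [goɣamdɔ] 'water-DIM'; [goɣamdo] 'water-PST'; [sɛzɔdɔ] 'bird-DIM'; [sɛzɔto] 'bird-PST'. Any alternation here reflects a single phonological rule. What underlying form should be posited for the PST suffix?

The PST suffix surfaces as [-do] and [-to], depending on the final segment of the stem.
The DIM suffix, which begins with [d], is invariant after every stem; so [d] is not altered by any rule here.
The PST suffix is therefore /-to/ underlyingly, with post-nasal voicing: voiceless stops become voiced after a nasal.

/-to/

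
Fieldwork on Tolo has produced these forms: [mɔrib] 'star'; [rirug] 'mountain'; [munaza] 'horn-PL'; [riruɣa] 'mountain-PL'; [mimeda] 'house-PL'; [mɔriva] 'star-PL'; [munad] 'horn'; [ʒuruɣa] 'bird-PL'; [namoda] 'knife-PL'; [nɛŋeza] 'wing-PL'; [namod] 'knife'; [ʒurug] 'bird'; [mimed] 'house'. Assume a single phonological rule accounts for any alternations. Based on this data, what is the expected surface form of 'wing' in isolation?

[nɛŋed]

'horn' shows [d] ~ [z] at the end of the stem ([munad] vs [munaza]).
But 'house' keeps [d] in both environments ([mimed], [mimeda]), so there is no rule changing /d/ to [z] before the PL suffix.
The alternation reflects word-final hardening: voiced fricatives become stops word-finally. /z/ is underlying.
The one attested form of 'wing', [nɛŋeza], shows underlying /nɛŋez/. Applying the same rule word-finally gives [nɛŋed].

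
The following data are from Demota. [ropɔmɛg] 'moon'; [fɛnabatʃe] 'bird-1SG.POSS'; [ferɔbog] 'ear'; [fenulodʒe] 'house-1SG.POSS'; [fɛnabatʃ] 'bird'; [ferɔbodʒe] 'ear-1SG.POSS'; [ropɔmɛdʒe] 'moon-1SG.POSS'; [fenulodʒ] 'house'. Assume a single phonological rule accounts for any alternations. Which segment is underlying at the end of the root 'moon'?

In [ropɔmɛdʒe] and [ropɔmɛg] the final segment of 'moon' alternates: [dʒ] ~ [g].
The stem 'house' ([fenulodʒe], [fenulodʒ]) shows [dʒ] unchanged in both environments, so [dʒ] cannot be basic with [g] derived in isolation.
So /g/ is underlying, and a rule of palatalization before a front vowel — /g/ becomes palato-alveolar [dʒ] before a front vowel — gives [dʒ].

/g/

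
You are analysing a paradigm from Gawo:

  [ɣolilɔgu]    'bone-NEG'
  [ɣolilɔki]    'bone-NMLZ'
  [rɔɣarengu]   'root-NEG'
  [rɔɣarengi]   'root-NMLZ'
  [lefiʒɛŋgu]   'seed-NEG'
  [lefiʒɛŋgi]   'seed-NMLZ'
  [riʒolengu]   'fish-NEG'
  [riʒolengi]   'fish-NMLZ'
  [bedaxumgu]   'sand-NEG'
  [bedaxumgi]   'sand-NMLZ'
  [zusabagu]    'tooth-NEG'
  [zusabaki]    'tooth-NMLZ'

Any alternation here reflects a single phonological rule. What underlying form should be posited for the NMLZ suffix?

/-ki/

The NMLZ morpheme has two allomorphs, [-gi] and [-ki].
By contrast the NEG suffix keeps its initial [g] throughout — that segment must be underlying.
So the underlying form is /-ki/, and voiceless stops become voiced after a nasal.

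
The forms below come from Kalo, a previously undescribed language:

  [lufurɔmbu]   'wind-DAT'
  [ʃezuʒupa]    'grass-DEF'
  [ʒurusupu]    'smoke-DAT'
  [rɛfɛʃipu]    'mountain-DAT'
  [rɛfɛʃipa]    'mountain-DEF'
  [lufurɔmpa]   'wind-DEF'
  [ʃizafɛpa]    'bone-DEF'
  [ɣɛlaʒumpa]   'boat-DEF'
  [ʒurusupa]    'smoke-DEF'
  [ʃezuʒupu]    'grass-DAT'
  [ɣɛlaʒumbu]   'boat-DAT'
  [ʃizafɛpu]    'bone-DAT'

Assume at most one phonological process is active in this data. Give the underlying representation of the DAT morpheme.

The DAT suffix surfaces as [-bu] and [-pu], depending on the final segment of the stem.
The DEF suffix, which begins with [p], is invariant after every stem; so [p] is not altered by any rule here.
So the underlying form is /-bu/, and voiced stops become voiceless after a vowel.

/-bu/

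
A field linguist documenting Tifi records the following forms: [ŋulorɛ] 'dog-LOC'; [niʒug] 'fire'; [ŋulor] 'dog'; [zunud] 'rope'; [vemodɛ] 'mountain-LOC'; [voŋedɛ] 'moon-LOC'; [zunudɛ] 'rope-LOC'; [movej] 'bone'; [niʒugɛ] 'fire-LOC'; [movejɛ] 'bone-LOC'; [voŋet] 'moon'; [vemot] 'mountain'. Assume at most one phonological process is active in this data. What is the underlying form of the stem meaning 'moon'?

/voŋet/

In [voŋet] and [voŋedɛ] the final segment of 'moon' alternates: [t] ~ [d].
The stem 'rope' ([zunud], [zunudɛ]) shows [d] unchanged in both environments, so [d] cannot be basic with [t] derived in isolation.
So /t/ is underlying, and a rule of intervocalic voicing — voiceless stops become voiced between vowels — gives [d].
So 'moon' = /voŋet/.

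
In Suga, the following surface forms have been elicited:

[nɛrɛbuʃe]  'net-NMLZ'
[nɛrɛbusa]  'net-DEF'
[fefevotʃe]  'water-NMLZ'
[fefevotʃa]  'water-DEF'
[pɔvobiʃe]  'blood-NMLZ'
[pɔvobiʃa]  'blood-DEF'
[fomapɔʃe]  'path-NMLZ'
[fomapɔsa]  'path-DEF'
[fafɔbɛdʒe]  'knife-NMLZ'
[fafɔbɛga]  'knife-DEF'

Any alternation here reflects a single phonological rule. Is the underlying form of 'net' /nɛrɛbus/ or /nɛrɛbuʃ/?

In [nɛrɛbuʃe] and [nɛrɛbusa] the final segment of 'net' alternates: [ʃ] ~ [s].
But 'blood' keeps [ʃ] in both environments ([pɔvobiʃe], [pɔvobiʃa]), so there is no rule changing /ʃ/ to [s] before the DEF suffix.
Therefore /s/ is basic and [ʃ] is derived by palatalization before a front vowel (/g/ and /s/ become palato-alveolar [dʒ] and [ʃ] before a front vowel).

/nɛrɛbus/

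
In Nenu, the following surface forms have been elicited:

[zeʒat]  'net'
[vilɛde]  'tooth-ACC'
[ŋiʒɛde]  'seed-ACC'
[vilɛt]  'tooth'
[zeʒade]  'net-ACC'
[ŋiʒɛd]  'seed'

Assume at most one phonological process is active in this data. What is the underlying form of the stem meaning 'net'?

The stem for 'net' ends in [t] in [zeʒat] but [d] in [zeʒade].
But 'seed' keeps [d] in both environments ([ŋiʒɛd], [ŋiʒɛde]), so there is no rule changing /d/ to [t] in isolation.
Therefore /t/ is basic and [d] is derived by intervocalic voicing (voiceless stops become voiced between vowels).

/zeʒat/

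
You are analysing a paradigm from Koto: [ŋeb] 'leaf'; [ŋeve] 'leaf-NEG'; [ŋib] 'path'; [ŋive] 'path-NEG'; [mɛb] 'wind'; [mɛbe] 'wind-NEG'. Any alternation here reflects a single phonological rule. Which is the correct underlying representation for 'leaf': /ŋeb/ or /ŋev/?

The root 'leaf' surfaces as [ŋeb] and [ŋeve], with a stem-final [b] ~ [v] alternation.
If /b/ were underlying and a rule turned it into [v] before the NEG suffix, 'wind' would also alternate; but it has [b] in both [mɛb] and [mɛbe].
The underlying segment must be /v/; voiced fricatives become stops word-finally, yielding [b] there.

/ŋev/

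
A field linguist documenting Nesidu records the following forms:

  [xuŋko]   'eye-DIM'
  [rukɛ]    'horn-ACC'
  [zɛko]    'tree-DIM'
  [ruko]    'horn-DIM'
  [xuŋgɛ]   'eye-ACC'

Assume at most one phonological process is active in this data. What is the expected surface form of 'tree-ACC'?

[zɛkɛ]

The ACC morpheme has two allomorphs, [-gɛ] and [-kɛ].
By contrast the DIM suffix keeps its initial [k] throughout — that segment must be underlying.
The ACC suffix is therefore /-gɛ/ underlyingly, with post-vocalic devoicing: voiced stops become voiceless after a vowel.
After 'tree', which ends in a vowel, the suffix surfaces as [-kɛ], giving [zɛkɛ].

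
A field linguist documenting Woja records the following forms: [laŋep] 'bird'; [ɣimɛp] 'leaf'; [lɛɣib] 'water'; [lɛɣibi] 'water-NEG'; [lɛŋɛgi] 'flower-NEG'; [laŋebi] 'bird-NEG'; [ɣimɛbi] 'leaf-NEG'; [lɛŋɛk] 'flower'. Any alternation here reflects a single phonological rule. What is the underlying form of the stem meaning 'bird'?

The stem for 'bird' ends in [p] in [laŋep] but [b] in [laŋebi].
The stem 'water' ([lɛɣib], [lɛɣibi]) shows [b] unchanged in both environments, so [b] cannot be basic with [p] derived in isolation.
The underlying segment must be /p/; voiceless stops become voiced between vowels, yielding [b] there.
Hence 'bird' is /laŋep/ underlyingly.

/laŋep/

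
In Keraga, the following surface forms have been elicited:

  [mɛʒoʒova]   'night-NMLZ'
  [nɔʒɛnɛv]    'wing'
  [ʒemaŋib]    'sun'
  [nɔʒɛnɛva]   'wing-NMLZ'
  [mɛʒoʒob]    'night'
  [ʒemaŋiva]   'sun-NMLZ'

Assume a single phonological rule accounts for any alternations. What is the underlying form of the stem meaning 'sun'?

/ʒemaŋib/

The root 'sun' surfaces as [ʒemaŋib] and [ʒemaŋiva], with a stem-final [b] ~ [v] alternation.
Compare 'wing', with invariant [v] in [nɔʒɛnɛv] and [nɔʒɛnɛva]: an analysis with underlying /v/ and a rule producing [b] in isolation would wrongly predict alternation here too.
The underlying segment must be /b/; voiced stops become fricatives between vowels, yielding [v] there.
So 'sun' = /ʒemaŋib/.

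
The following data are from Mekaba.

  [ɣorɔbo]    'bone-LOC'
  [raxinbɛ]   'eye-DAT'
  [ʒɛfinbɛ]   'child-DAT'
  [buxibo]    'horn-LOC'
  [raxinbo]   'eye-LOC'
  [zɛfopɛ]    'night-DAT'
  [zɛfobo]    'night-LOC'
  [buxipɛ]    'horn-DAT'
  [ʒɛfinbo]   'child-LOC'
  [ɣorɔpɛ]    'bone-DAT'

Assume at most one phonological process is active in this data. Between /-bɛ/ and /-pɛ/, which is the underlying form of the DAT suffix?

/-pɛ/

The DAT suffix surfaces as [-bɛ] and [-pɛ], depending on the final segment of the stem.
By contrast the LOC suffix keeps its initial [b] throughout — that segment must be underlying.
So the underlying form is /-pɛ/, and voiceless stops become voiced after a nasal.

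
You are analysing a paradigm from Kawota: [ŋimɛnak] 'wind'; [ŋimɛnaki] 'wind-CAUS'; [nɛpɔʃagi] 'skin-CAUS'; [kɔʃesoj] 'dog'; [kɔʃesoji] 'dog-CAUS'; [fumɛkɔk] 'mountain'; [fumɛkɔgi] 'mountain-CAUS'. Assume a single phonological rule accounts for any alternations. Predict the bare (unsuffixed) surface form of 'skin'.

In [fumɛkɔk] and [fumɛkɔgi] the final segment of 'mountain' alternates: [k] ~ [g].
But 'wind' keeps [k] in both environments ([ŋimɛnak], [ŋimɛnaki]), so there is no rule changing /k/ to [g] before the CAUS suffix.
The underlying segment must be /g/; voiced obstruents become voiceless word-finally, yielding [k] there.
The one attested form of 'skin', [nɛpɔʃagi], shows underlying /nɛpɔʃag/. Applying the same rule word-finally gives [nɛpɔʃak].

[nɛpɔʃak]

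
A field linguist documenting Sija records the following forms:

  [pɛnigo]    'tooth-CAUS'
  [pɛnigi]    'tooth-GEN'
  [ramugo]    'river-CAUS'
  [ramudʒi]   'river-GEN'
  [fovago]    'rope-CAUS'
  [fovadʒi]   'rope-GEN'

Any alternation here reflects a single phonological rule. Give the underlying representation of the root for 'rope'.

/fovadʒ/

The stem for 'rope' ends in [g] in [fovago] but [dʒ] in [fovadʒi].
If /g/ were underlying and a rule turned it into [dʒ] before the GEN suffix, 'tooth' would also alternate; but it has [g] in both [pɛnigo] and [pɛnigi].
So /dʒ/ is underlying, and a rule of depalatalization — palato-alveolar /dʒ/ becomes [g] when no front vowel follows — gives [g].
Hence 'rope' is /fovadʒ/ underlyingly.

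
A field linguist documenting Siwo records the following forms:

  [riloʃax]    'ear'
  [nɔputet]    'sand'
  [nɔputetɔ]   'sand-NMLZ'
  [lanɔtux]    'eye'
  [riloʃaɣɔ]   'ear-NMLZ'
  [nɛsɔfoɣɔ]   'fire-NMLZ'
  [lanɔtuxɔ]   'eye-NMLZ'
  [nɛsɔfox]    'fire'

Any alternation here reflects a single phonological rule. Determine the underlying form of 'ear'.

In [riloʃax] and [riloʃaɣɔ] the final segment of 'ear' alternates: [x] ~ [ɣ].
Compare 'eye', with invariant [x] in [lanɔtux] and [lanɔtuxɔ]: an analysis with underlying /x/ and a rule producing [ɣ] before the NMLZ suffix would wrongly predict alternation here too.
The alternation reflects word-final obstruent devoicing: voiced obstruents become voiceless word-finally. /ɣ/ is underlying.
Hence 'ear' is /riloʃaɣ/ underlyingly.

/riloʃaɣ/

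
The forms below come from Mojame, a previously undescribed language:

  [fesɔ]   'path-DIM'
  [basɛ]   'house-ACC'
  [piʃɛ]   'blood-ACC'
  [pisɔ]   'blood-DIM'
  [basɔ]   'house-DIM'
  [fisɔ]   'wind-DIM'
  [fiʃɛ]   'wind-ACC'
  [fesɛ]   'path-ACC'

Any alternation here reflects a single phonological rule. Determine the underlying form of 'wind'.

The root 'wind' surfaces as [fiʃɛ] and [fisɔ], with a stem-final [ʃ] ~ [s] alternation.
The stem 'house' ([basɛ], [basɔ]) shows [s] unchanged in both environments, so [s] cannot be basic with [ʃ] derived before the ACC suffix.
So /ʃ/ is underlying, and a rule of depalatalization — palato-alveolar /ʃ/ becomes [s] when no front vowel follows — gives [s].
The underlying form of 'wind' is therefore /fiʃ/.

/fiʃ/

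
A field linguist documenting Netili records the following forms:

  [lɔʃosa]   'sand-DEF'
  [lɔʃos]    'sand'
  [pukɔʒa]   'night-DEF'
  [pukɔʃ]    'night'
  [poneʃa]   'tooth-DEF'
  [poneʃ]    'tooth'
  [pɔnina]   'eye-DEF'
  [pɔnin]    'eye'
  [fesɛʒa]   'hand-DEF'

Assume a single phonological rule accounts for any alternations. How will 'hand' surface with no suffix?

[fesɛʃ]

In [pukɔʒa] and [pukɔʃ] the final segment of 'night' alternates: [ʒ] ~ [ʃ].
Compare 'tooth', with invariant [ʃ] in [poneʃa] and [poneʃ]: an analysis with underlying /ʃ/ and a rule producing [ʒ] before the DEF suffix would wrongly predict alternation here too.
The alternation reflects word-final obstruent devoicing: voiced obstruents become voiceless word-finally. /ʒ/ is underlying.
From [fesɛʒa] the stem 'hand' is /fesɛʒ/; word-finally this yields [fesɛʃ].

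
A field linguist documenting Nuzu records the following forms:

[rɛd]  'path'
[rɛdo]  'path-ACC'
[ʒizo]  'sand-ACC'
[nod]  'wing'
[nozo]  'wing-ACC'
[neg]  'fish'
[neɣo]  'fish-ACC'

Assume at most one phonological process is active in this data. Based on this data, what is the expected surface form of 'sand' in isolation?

[ʒid]

The stem for 'wing' ends in [d] in [nod] but [z] in [nozo].
Compare 'path', with invariant [d] in [rɛd] and [rɛdo]: an analysis with underlying /d/ and a rule producing [z] before the ACC suffix would wrongly predict alternation here too.
Therefore /z/ is basic and [d] is derived by word-final hardening (voiced fricatives become stops word-finally).
The one attested form of 'sand', [ʒizo], shows underlying /ʒiz/. Applying the same rule word-finally gives [ʒid].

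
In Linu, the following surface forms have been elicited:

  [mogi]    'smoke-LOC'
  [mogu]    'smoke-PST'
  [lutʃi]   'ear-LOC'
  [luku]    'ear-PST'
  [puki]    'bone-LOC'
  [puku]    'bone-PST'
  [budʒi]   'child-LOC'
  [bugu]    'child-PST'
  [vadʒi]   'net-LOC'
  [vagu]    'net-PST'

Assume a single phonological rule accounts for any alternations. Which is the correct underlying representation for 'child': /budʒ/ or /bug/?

The stem for 'child' ends in [dʒ] in [budʒi] but [g] in [bugu].
The stem 'smoke' ([mogi], [mogu]) shows [g] unchanged in both environments, so [g] cannot be basic with [dʒ] derived before the LOC suffix.
The underlying segment must be /dʒ/; palato-alveolar /tʃ/ and /dʒ/ become [k] and [g] when no front vowel follows, yielding [g] there.

/budʒ/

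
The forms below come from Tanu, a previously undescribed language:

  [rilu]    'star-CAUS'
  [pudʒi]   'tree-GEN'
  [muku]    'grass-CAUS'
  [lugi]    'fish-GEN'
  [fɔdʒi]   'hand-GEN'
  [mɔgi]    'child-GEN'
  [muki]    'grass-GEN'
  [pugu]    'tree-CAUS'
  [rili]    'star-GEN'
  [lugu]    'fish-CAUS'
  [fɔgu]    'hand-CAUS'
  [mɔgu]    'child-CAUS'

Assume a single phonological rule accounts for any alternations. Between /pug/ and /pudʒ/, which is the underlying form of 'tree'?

'tree' shows [g] ~ [dʒ] at the end of the stem ([pugu] vs [pudʒi]).
The stem 'child' ([mɔgu], [mɔgi]) shows [g] unchanged in both environments, so [g] cannot be basic with [dʒ] derived before the GEN suffix.
So /dʒ/ is underlying, and a rule of depalatalization — palato-alveolar /dʒ/ becomes [g] when no front vowel follows — gives [g].

/pudʒ/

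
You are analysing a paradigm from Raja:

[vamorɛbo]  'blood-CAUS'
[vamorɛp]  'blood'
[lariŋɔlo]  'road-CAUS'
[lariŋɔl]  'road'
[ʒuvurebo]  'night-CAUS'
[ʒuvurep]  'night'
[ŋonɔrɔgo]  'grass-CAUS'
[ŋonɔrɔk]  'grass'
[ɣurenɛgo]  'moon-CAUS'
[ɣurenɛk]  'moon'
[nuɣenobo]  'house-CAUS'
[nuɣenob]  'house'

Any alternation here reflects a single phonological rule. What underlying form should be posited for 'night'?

In [ʒuvurebo] and [ʒuvurep] the final segment of 'night' alternates: [b] ~ [p].
But 'house' keeps [b] in both environments ([nuɣenobo], [nuɣenob]), so there is no rule changing /b/ to [p] in isolation.
The underlying segment must be /p/; voiceless stops become voiced between vowels, yielding [b] there.

/ʒuvurep/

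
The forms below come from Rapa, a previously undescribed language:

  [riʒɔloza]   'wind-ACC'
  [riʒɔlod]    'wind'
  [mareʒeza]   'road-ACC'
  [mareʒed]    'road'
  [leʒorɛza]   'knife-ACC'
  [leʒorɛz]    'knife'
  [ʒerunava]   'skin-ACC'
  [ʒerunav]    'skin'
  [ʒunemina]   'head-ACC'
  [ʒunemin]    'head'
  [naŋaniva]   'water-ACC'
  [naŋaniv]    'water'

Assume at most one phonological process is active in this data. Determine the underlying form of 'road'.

In [mareʒeza] and [mareʒed] the final segment of 'road' alternates: [z] ~ [d].
Compare 'knife', with invariant [z] in [leʒorɛza] and [leʒorɛz]: an analysis with underlying /z/ and a rule producing [d] in isolation would wrongly predict alternation here too.
The underlying segment must be /d/; voiced stops become fricatives between vowels, yielding [z] there.

/mareʒed/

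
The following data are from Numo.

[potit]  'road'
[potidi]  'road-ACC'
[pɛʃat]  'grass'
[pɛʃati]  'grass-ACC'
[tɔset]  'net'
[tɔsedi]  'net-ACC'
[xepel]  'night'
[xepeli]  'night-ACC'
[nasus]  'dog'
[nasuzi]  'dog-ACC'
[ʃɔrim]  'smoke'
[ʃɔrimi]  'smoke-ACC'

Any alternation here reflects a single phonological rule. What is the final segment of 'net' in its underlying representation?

/d/

'net' shows [t] ~ [d] at the end of the stem ([tɔset] vs [tɔsedi]).
If /t/ were underlying and a rule turned it into [d] before the ACC suffix, 'grass' would also alternate; but it has [t] in both [pɛʃat] and [pɛʃati].
So /d/ is underlying, and a rule of word-final obstruent devoicing — voiced obstruents become voiceless word-finally — gives [t].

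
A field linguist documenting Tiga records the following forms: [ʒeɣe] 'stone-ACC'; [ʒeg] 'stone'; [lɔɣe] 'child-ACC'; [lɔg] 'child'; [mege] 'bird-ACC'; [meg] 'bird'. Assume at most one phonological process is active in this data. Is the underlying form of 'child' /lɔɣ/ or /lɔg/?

The root 'child' surfaces as [lɔɣe] and [lɔg], with a stem-final [ɣ] ~ [g] alternation.
But 'bird' keeps [g] in both environments ([mege], [meg]), so there is no rule changing /g/ to [ɣ] before the ACC suffix.
The alternation reflects word-final hardening: voiced fricatives become stops word-finally. /ɣ/ is underlying.

/lɔɣ/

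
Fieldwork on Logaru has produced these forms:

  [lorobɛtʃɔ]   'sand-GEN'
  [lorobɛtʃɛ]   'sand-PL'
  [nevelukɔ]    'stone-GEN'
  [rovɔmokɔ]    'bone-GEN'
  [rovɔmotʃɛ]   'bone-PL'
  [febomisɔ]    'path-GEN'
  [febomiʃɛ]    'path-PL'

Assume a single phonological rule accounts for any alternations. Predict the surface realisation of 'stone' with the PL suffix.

[nevelutʃɛ]

The root 'bone' surfaces as [rovɔmokɔ] and [rovɔmotʃɛ], with a stem-final [k] ~ [tʃ] alternation.
But 'sand' keeps [tʃ] in both environments ([lorobɛtʃɔ], [lorobɛtʃɛ]), so there is no rule changing /tʃ/ to [k] before the GEN suffix.
Therefore /k/ is basic and [tʃ] is derived by palatalization before a front vowel (/k/ and /s/ become palato-alveolar [tʃ] and [ʃ] before a front vowel).
The one attested form of 'stone', [nevelukɔ], shows underlying /neveluk/. Applying the same rule before a front vowel gives [nevelutʃɛ].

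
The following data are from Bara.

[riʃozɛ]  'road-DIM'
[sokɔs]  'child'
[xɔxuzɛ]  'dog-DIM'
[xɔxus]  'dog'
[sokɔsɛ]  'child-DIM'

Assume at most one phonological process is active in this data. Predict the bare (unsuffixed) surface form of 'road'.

[riʃos]

The stem for 'dog' ends in [z] in [xɔxuzɛ] but [s] in [xɔxus].
But 'child' keeps [s] in both environments ([sokɔsɛ], [sokɔs]), so there is no rule changing /s/ to [z] before the DIM suffix.
The alternation reflects word-final obstruent devoicing: voiced obstruents become voiceless word-finally. /z/ is underlying.
The one attested form of 'road', [riʃozɛ], shows underlying /riʃoz/. Applying the same rule word-finally gives [riʃos].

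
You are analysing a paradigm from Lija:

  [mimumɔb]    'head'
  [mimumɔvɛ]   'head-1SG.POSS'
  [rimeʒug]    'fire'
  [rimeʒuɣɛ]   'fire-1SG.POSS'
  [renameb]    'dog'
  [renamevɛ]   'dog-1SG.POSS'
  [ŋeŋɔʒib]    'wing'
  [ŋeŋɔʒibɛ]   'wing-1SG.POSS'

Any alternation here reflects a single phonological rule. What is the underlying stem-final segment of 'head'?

/v/

'head' shows [b] ~ [v] at the end of the stem ([mimumɔb] vs [mimumɔvɛ]).
If /b/ were underlying and a rule turned it into [v] before the 1SG.POSS suffix, 'wing' would also alternate; but it has [b] in both [ŋeŋɔʒib] and [ŋeŋɔʒibɛ].
The underlying segment must be /v/; voiced fricatives become stops word-finally, yielding [b] there.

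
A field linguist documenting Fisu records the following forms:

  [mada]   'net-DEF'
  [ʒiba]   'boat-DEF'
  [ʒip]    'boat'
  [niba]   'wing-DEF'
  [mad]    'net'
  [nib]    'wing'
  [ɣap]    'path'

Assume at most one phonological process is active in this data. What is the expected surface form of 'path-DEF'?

[ɣaba]

In [ʒip] and [ʒiba] the final segment of 'boat' alternates: [p] ~ [b].
Compare 'wing', with invariant [b] in [nib] and [niba]: an analysis with underlying /b/ and a rule producing [p] in isolation would wrongly predict alternation here too.
So /p/ is underlying, and a rule of intervocalic voicing — voiceless stops become voiced between vowels — gives [b].
From [ɣap] the stem 'path' is /ɣap/; between vowels this yields [ɣaba].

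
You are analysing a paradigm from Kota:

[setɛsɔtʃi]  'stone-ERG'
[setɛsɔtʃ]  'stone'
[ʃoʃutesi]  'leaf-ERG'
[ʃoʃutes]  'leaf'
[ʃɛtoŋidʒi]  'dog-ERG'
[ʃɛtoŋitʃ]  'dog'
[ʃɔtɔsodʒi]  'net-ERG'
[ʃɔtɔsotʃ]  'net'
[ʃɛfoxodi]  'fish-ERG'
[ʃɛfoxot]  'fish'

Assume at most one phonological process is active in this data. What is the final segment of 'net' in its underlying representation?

/dʒ/

In [ʃɔtɔsodʒi] and [ʃɔtɔsotʃ] the final segment of 'net' alternates: [dʒ] ~ [tʃ].
Compare 'stone', with invariant [tʃ] in [setɛsɔtʃi] and [setɛsɔtʃ]: an analysis with underlying /tʃ/ and a rule producing [dʒ] before the ERG suffix would wrongly predict alternation here too.
The alternation reflects word-final obstruent devoicing: voiced obstruents become voiceless word-finally. /dʒ/ is underlying.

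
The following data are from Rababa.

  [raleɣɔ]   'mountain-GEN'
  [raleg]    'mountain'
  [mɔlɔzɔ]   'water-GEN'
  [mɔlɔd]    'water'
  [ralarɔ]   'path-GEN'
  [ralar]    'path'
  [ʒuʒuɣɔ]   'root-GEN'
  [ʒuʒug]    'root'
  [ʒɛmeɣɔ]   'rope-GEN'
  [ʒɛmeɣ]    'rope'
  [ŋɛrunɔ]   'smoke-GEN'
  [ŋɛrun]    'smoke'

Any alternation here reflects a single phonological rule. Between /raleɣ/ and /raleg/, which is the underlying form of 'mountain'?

/raleg/

The stem for 'mountain' ends in [ɣ] in [raleɣɔ] but [g] in [raleg].
If /ɣ/ were underlying and a rule turned it into [g] in isolation, 'rope' would also alternate; but it has [ɣ] in both [ʒɛmeɣɔ] and [ʒɛmeɣ].
The alternation reflects intervocalic spirantization: voiced stops become fricatives between vowels. /g/ is underlying.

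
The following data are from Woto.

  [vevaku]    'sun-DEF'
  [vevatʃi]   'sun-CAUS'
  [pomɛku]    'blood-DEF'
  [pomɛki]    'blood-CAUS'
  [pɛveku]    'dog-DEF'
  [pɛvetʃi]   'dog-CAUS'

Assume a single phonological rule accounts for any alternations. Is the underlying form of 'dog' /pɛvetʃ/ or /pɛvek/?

/pɛvetʃ/

'dog' shows [k] ~ [tʃ] at the end of the stem ([pɛveku] vs [pɛvetʃi]).
But 'blood' keeps [k] in both environments ([pomɛku], [pomɛki]), so there is no rule changing /k/ to [tʃ] before the CAUS suffix.
The underlying segment must be /tʃ/; palato-alveolar /tʃ/ becomes [k] when no front vowel follows, yielding [k] there.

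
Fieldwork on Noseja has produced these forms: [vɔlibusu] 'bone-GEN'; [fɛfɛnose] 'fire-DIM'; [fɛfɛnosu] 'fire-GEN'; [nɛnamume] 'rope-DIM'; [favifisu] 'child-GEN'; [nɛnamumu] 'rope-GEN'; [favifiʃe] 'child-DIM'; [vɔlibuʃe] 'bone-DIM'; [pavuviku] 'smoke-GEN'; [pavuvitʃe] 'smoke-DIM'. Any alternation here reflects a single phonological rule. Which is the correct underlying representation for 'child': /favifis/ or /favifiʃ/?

/favifiʃ/

The stem for 'child' ends in [ʃ] in [favifiʃe] but [s] in [favifisu].
Compare 'fire', with invariant [s] in [fɛfɛnose] and [fɛfɛnosu]: an analysis with underlying /s/ and a rule producing [ʃ] before the DIM suffix would wrongly predict alternation here too.
So /ʃ/ is underlying, and a rule of depalatalization — palato-alveolar /tʃ/ and /ʃ/ become [k] and [s] when no front vowel follows — gives [s].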